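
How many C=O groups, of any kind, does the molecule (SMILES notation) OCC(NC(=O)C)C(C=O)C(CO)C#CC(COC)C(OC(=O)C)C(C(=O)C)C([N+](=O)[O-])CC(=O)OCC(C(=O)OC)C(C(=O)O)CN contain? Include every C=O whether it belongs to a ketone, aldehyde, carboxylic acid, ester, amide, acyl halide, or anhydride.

7

CH(NHCOCH3): amide, 1 C=O (running total 1).
CH(CHO): aldehyde, 1 C=O (running total 2).
CH(OCOCH3): ester, 1 C=O (running total 3).
CH(COCH3): ketone, 1 C=O (running total 4).
CH2COOCH2: ester, 1 C=O (running total 5).
CH(COOCH3): ester, 1 C=O (running total 6).
CH(COOH): carboxylic acid, 1 C=O (running total 7).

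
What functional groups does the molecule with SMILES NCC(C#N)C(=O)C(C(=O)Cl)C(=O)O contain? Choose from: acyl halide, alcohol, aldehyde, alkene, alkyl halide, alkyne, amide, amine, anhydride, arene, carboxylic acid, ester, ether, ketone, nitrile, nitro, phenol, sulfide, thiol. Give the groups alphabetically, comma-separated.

acyl halide, amine, carboxylic acid, ketone, nitrile

–NH2 on an sp³ carbon with no adjacent C=O → amine.
pendant –C≡N: nitrile.
–C(=O)– with carbon on both sides → ketone.
pendant –C(=O)X: carbonyl C bonded to C and halogen → acyl halide.
–COOH: carbonyl C bonded to –OH and C → carboxylic acid (the –OH is not a separate alcohol).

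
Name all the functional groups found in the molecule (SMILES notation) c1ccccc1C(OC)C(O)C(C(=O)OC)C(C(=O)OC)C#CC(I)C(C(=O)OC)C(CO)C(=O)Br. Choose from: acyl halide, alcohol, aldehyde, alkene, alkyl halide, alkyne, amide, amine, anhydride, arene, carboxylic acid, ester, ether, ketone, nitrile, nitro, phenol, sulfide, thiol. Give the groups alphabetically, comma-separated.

acyl halide, alcohol, alkyl halide, alkyne, arene, ester, ether

Working along the chain:
  C6H5: C6H5– phenyl ring → arene.
  CH(OCH3): pendant –OCH3: C–O–C with sp³ C, no adjacent C=O → ether.
  CH(OH): –OH on an sp³ carbon → alcohol (secondary).
  CH(COOCH3): pendant –COOCH3: carbonyl C bonded to C and –OCH3 → ester.
  CH(COOCH3): pendant –COOCH3: carbonyl C bonded to C and –OCH3 → ester.
  C≡C: C≡C triple bond → alkyne.
  CH(I): halogen on an sp³ carbon → alkyl halide.
  CH(COOCH3): pendant –COOCH3: carbonyl C bonded to C and –OCH3 → ester.
  CH(CH2OH): pendant –CH2OH on an sp³ backbone C → alcohol.
  COBr: –C(=O)Br: carbonyl C bonded to C and to a halogen → acyl halide (not alkyl halide).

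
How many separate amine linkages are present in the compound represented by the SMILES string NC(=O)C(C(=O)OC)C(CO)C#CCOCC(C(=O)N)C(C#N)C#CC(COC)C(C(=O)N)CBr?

Working along the chain:
  H2NCO: –C(=O)NH2: carbonyl C bonded to C and to N → amide (the N is not a separate amine).
  CH(COOCH3): pendant –COOCH3: carbonyl C bonded to C and –OCH3 → ester.
  CH(CH2OH): pendant –CH2OH on an sp³ backbone C → alcohol.
  C≡C: C≡C triple bond → alkyne.
  CH2OCH2: C–O–C with sp³ carbons on both sides and no adjacent C=O → ether.
  CH(CONH2): pendant –CONH2: carbonyl C bonded to C and N → amide.
  CH(CN): pendant –C≡N: nitrile.
  C≡C: C≡C triple bond → alkyne.
  CH(CH2OCH3): pendant –CH2OCH3: C–O–C linkage → ether.
  CH(CONH2): pendant –CONH2: carbonyl C bonded to C and N → amide.
  CH2Br: halogen on an sp³ carbon → alkyl halide.
No segment is a amine: H2NCO is amide, not amine; CH(CONH2) is amide, not amine; CH(CN) is nitrile, not amine. → 0.

0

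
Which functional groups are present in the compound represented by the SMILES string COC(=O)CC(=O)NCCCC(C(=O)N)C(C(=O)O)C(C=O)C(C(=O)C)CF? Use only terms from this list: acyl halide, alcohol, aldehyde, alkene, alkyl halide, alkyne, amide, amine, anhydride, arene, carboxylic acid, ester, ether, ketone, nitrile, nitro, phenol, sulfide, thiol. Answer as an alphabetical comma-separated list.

aldehyde, alkyl halide, amide, carboxylic acid, ester, ketone

CH3O–C(=O)–: carbonyl C bonded to C and to –OCH3 → ester (not ketone + ether).
–C(=O)–N– linkage → amide (the N is not an amine).
pendant –CONH2: carbonyl C bonded to C and N → amide.
pendant –COOH: carbonyl C bonded to C and –OH → carboxylic acid.
pendant –CHO: carbonyl C bonded to C and H → aldehyde.
pendant –COCH3: carbonyl C bonded to two carbons → ketone.
halogen on an sp³ carbon → alkyl halide.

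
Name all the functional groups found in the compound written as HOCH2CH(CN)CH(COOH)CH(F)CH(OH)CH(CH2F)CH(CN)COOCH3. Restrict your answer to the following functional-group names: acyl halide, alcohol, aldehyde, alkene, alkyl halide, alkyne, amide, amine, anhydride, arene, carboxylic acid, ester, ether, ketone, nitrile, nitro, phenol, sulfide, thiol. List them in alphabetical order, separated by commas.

alcohol, alkyl halide, carboxylic acid, ester, nitrile

HO– on an sp³ carbon → alcohol.
pendant –C≡N: nitrile.
pendant –COOH: carbonyl C bonded to C and –OH → carboxylic acid.
halogen on an sp³ carbon → alkyl halide.
–OH on an sp³ carbon → alcohol (secondary).
pendant –CH2X: halogen on sp³ carbon → alkyl halide.
pendant –C≡N: nitrile.
–C(=O)OCH3: carbonyl C bonded to C and to –OCH3 → ester (not ketone + ether).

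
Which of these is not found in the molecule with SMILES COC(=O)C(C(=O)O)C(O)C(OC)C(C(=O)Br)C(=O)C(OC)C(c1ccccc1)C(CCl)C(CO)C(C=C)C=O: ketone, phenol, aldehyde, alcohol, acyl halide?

phenol

aldehyde: present (CHO — terminal –CHO: carbonyl C bonded to H and C → aldehyde).
ketone: present (CO — –C(=O)– with carbon on both sides → ketone).
acyl halide: present (CH(COBr) — pendant –C(=O)X: carbonyl C bonded to C and halogen → acyl halide).
alcohol: present (CH(OH) — –OH on an sp³ carbon → alcohol (secondary)).
phenol: absent. In each of CH(OH) and CH(CH2OH), the –OH is on an sp³ carbon, not on an aromatic ring, so it is an alcohol.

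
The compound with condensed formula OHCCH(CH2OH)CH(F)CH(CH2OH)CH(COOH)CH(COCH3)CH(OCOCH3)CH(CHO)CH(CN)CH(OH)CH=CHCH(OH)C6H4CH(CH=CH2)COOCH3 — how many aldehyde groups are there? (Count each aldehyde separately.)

2

Taking each segment in turn:
  OHC: terminal –CHO: carbonyl C bonded to H and C → aldehyde.
  CH(CH2OH): pendant –CH2OH on an sp³ backbone C → alcohol.
  CH(F): halogen on an sp³ carbon → alkyl halide.
  CH(CH2OH): pendant –CH2OH on an sp³ backbone C → alcohol.
  CH(COOH): pendant –COOH: carbonyl C bonded to C and –OH → carboxylic acid.
  CH(COCH3): pendant –COCH3: carbonyl C bonded to two carbons → ketone.
  CH(OCOCH3): pendant –OC(=O)CH3: an acyloxy group → ester.
  CH(CHO): pendant –CHO: carbonyl C bonded to C and H → aldehyde.
  CH(CN): pendant –C≡N: nitrile.
  CH(OH): –OH on an sp³ carbon → alcohol (secondary).
  CH=CH: C=C double bond → alkene.
  CH(OH): –OH on an sp³ carbon → alcohol (secondary).
  C6H4: para-disubstituted benzene ring → arene.
  CH(CH=CH2): pendant –CH=CH2: C=C double bond → alkene.
  COOCH3: –C(=O)OCH3: carbonyl C bonded to C and to –OCH3 → ester (not ketone + ether).
Aldehyde appears at: OHC, CH(CHO) → 2.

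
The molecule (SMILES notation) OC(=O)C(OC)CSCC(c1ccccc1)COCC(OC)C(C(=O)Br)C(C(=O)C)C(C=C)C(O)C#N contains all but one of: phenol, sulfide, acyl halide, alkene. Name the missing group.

sulfide: present (CH2SCH2 — C–S–C linkage → sulfide (thioether)).
acyl halide: present (CH(COBr) — pendant –C(=O)X: carbonyl C bonded to C and halogen → acyl halide).
alkene: present (CH(CH=CH2) — pendant –CH=CH2: C=C double bond → alkene).
phenol: absent. In CH(OH), the –OH is on an sp³ carbon, not on an aromatic ring, so it is an alcohol.

phenol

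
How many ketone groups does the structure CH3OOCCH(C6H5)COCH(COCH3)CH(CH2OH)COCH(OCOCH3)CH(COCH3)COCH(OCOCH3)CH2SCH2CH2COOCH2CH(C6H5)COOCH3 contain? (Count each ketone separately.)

5

Reading the structure from left to right:
  CH3OOC: CH3O–C(=O)–: carbonyl C bonded to C and to –OCH3 → ester (not ketone + ether).
  CH(C6H5): pendant –C6H5: benzene ring → arene.
  CO: –C(=O)– with carbon on both sides → ketone.
  CH(COCH3): pendant –COCH3: carbonyl C bonded to two carbons → ketone.
  CH(CH2OH): pendant –CH2OH on an sp³ backbone C → alcohol.
  CO: –C(=O)– with carbon on both sides → ketone.
  CH(OCOCH3): pendant –OC(=O)CH3: an acyloxy group → ester.
  CH(COCH3): pendant –COCH3: carbonyl C bonded to two carbons → ketone.
  CO: –C(=O)– with carbon on both sides → ketone.
  CH(OCOCH3): pendant –OC(=O)CH3: an acyloxy group → ester.
  CH2SCH2: C–S–C linkage → sulfide (thioether).
  CH2COOCH2: –C(=O)–O–C with C on the carbonyl side → ester.
  CH(C6H5): pendant –C6H5: benzene ring → arene.
  COOCH3: –C(=O)OCH3: carbonyl C bonded to C and to –OCH3 → ester (not ketone + ether).
Ketone appears at: CO, CH(COCH3), CO, CH(COCH3), CO → 5.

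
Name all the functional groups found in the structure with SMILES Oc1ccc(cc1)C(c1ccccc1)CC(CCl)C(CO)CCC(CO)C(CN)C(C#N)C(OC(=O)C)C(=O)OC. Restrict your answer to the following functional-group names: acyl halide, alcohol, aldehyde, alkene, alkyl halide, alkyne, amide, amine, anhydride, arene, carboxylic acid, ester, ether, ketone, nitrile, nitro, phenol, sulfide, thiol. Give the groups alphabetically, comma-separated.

Taking each segment in turn:
  HOC6H4: –OH attached directly to an aromatic ring → phenol (not alcohol); the ring itself is an arene.
  CH(C6H5): pendant –C6H5: benzene ring → arene.
  CH(CH2Cl): pendant –CH2X: halogen on sp³ carbon → alkyl halide.
  CH(CH2OH): pendant –CH2OH on an sp³ backbone C → alcohol.
  CH(CH2OH): pendant –CH2OH on an sp³ backbone C → alcohol.
  CH(CH2NH2): pendant –CH2NH2: N on sp³ C, no adjacent C=O → amine.
  CH(CN): pendant –C≡N: nitrile.
  CH(OCOCH3): pendant –OC(=O)CH3: an acyloxy group → ester.
  COOCH3: –C(=O)OCH3: carbonyl C bonded to C and to –OCH3 → ester (not ketone + ether).

alcohol, alkyl halide, amine, arene, ester, nitrile, phenol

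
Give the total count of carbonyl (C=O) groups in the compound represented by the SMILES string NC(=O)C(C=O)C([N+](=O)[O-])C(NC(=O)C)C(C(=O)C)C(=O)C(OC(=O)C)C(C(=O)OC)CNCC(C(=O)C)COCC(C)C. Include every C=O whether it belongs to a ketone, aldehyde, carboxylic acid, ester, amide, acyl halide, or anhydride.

8

H2NCO: amide, 1 C=O (running total 1).
CH(CHO): aldehyde, 1 C=O (running total 2).
CH(NHCOCH3): amide, 1 C=O (running total 3).
CH(COCH3): ketone, 1 C=O (running total 4).
CO: ketone, 1 C=O (running total 5).
CH(OCOCH3): ester, 1 C=O (running total 6).
CH(COOCH3): ester, 1 C=O (running total 7).
CH(COCH3): ketone, 1 C=O (running total 8).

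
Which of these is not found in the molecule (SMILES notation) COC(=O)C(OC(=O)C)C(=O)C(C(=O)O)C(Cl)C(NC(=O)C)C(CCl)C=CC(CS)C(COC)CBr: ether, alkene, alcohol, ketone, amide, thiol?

alcohol

amide: present (CH(NHCOCH3) — pendant –NHC(=O)CH3: N bonded to a carbonyl → amide (not amine)).
ketone: present (CO — –C(=O)– with carbon on both sides → ketone).
alkene: present (CH=CH — C=C double bond → alkene).
ether: present (CH(CH2OCH3) — pendant –CH2OCH3: C–O–C linkage → ether).
thiol: present (CH(CH2SH) — pendant –CH2SH → thiol).
alcohol: absent. In CH(COOH), the –OH sits on a carbonyl carbon, making it part of a carboxylic acid, not an alcohol.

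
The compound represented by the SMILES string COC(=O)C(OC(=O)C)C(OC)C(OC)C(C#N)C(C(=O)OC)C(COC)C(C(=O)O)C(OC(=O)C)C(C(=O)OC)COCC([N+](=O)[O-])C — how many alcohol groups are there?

0

CH3O–C(=O)–: carbonyl C bonded to C and to –OCH3 → ester (not ketone + ether).
pendant –OC(=O)CH3: an acyloxy group → ester.
pendant –OCH3: C–O–C with sp³ C, no adjacent C=O → ether.
pendant –OCH3: C–O–C with sp³ C, no adjacent C=O → ether.
pendant –C≡N: nitrile.
pendant –COOCH3: carbonyl C bonded to C and –OCH3 → ester.
pendant –CH2OCH3: C–O–C linkage → ether.
pendant –COOH: carbonyl C bonded to C and –OH → carboxylic acid.
pendant –OC(=O)CH3: an acyloxy group → ester.
pendant –COOCH3: carbonyl C bonded to C and –OCH3 → ester.
C–O–C with sp³ carbons on both sides and no adjacent C=O → ether.
–NO2 on an sp³ carbon → nitro (the N=O is not a carbonyl).
No segment is a alcohol: CH(OCH3) is ether, not alcohol; CH(OCH3) is ether, not alcohol; CH(CH2OCH3) is ether, not alcohol. → 0.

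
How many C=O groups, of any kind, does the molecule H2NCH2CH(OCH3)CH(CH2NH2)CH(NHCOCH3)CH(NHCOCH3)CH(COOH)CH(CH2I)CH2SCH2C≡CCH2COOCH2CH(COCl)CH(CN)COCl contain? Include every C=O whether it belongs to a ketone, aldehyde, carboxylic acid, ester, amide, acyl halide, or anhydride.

CH(NHCOCH3): amide, 1 C=O (running total 1).
CH(NHCOCH3): amide, 1 C=O (running total 2).
CH(COOH): carboxylic acid, 1 C=O (running total 3).
CH2COOCH2: ester, 1 C=O (running total 4).
CH(COCl): acyl halide, 1 C=O (running total 5).
COCl: acyl halide, 1 C=O (running total 6).

6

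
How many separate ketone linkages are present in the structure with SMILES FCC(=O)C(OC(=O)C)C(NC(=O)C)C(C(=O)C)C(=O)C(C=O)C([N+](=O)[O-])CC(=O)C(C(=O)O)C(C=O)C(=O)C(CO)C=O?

Working along the chain:
  FCH2: halogen on an sp³ carbon → alkyl halide.
  CO: –C(=O)– with carbon on both sides → ketone.
  CH(OCOCH3): pendant –OC(=O)CH3: an acyloxy group → ester.
  CH(NHCOCH3): pendant –NHC(=O)CH3: N bonded to a carbonyl → amide (not amine).
  CH(COCH3): pendant –COCH3: carbonyl C bonded to two carbons → ketone.
  CO: –C(=O)– with carbon on both sides → ketone.
  CH(CHO): pendant –CHO: carbonyl C bonded to C and H → aldehyde.
  CH(NO2): –NO2 on an sp³ carbon → nitro (the N=O is not a carbonyl).
  CO: –C(=O)– with carbon on both sides → ketone.
  CH(COOH): pendant –COOH: carbonyl C bonded to C and –OH → carboxylic acid.
  CH(CHO): pendant –CHO: carbonyl C bonded to C and H → aldehyde.
  CO: –C(=O)– with carbon on both sides → ketone.
  CH(CH2OH): pendant –CH2OH on an sp³ backbone C → alcohol.
  CHO: terminal –CHO: carbonyl C bonded to H and C → aldehyde.
Ketone appears at: CO, CH(COCH3), CO, CO, CO → 5.

5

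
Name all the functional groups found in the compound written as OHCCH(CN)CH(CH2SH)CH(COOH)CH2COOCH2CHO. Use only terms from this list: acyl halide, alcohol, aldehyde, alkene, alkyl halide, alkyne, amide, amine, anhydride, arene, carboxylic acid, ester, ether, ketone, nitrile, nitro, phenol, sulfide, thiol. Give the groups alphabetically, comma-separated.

aldehyde, carboxylic acid, ester, nitrile, thiol

terminal –CHO: carbonyl C bonded to H and C → aldehyde.
pendant –C≡N: nitrile.
pendant –CH2SH → thiol.
pendant –COOH: carbonyl C bonded to C and –OH → carboxylic acid.
–C(=O)–O–C with C on the carbonyl side → ester.
terminal –CHO: carbonyl C bonded to H and C → aldehyde.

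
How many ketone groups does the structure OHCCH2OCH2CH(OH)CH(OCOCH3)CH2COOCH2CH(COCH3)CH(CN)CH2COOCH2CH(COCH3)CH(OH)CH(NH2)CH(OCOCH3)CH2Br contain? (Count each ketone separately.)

2

Reading the structure from left to right:
  OHC: terminal –CHO: carbonyl C bonded to H and C → aldehyde.
  CH2OCH2: C–O–C with sp³ carbons on both sides and no adjacent C=O → ether.
  CH(OH): –OH on an sp³ carbon → alcohol (secondary).
  CH(OCOCH3): pendant –OC(=O)CH3: an acyloxy group → ester.
  CH2COOCH2: –C(=O)–O–C with C on the carbonyl side → ester.
  CH(COCH3): pendant –COCH3: carbonyl C bonded to two carbons → ketone.
  CH(CN): pendant –C≡N: nitrile.
  CH2COOCH2: –C(=O)–O–C with C on the carbonyl side → ester.
  CH(COCH3): pendant –COCH3: carbonyl C bonded to two carbons → ketone.
  CH(OH): –OH on an sp³ carbon → alcohol (secondary).
  CH(NH2): –NH2 on an sp³ carbon with no adjacent C=O → amine.
  CH(OCOCH3): pendant –OC(=O)CH3: an acyloxy group → ester.
  CH2Br: halogen on an sp³ carbon → alkyl halide.
Ketone appears at: CH(COCH3), CH(COCH3) → 2.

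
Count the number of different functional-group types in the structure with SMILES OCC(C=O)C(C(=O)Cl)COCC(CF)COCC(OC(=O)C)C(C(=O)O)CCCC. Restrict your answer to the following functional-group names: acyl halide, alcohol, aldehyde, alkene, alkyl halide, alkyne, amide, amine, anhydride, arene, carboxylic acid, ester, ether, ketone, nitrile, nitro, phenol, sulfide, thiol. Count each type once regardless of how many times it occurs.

7

HO– on an sp³ carbon → alcohol.
pendant –CHO: carbonyl C bonded to C and H → aldehyde.
pendant –C(=O)X: carbonyl C bonded to C and halogen → acyl halide.
C–O–C with sp³ carbons on both sides and no adjacent C=O → ether.
pendant –CH2X: halogen on sp³ carbon → alkyl halide.
C–O–C with sp³ carbons on both sides and no adjacent C=O → ether.
pendant –OC(=O)CH3: an acyloxy group → ester.
pendant –COOH: carbonyl C bonded to C and –OH → carboxylic acid.
Distinct types present: acyl halide, alcohol, aldehyde, alkyl halide, carboxylic acid, ester, ether.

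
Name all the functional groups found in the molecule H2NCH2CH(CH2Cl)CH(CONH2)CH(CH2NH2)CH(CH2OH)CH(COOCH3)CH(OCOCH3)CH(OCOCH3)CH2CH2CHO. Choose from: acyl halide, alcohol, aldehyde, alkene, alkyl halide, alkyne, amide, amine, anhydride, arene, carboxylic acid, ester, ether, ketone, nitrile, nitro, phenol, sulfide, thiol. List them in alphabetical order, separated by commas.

alcohol, aldehyde, alkyl halide, amide, amine, ester

Taking each segment in turn:
  H2NCH2: –NH2 on an sp³ carbon with no adjacent C=O → amine.
  CH(CH2Cl): pendant –CH2X: halogen on sp³ carbon → alkyl halide.
  CH(CONH2): pendant –CONH2: carbonyl C bonded to C and N → amide.
  CH(CH2NH2): pendant –CH2NH2: N on sp³ C, no adjacent C=O → amine.
  CH(CH2OH): pendant –CH2OH on an sp³ backbone C → alcohol.
  CH(COOCH3): pendant –COOCH3: carbonyl C bonded to C and –OCH3 → ester.
  CH(OCOCH3): pendant –OC(=O)CH3: an acyloxy group → ester.
  CH(OCOCH3): pendant –OC(=O)CH3: an acyloxy group → ester.
  CHO: terminal –CHO: carbonyl C bonded to H and C → aldehyde.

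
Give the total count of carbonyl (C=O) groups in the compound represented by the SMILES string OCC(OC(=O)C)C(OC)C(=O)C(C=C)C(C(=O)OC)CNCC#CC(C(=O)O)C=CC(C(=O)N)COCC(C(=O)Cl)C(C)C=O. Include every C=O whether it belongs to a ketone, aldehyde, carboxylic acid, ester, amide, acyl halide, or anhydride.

7

CH(OCOCH3): ester, 1 C=O (running total 1).
CO: ketone, 1 C=O (running total 2).
CH(COOCH3): ester, 1 C=O (running total 3).
CH(COOH): carboxylic acid, 1 C=O (running total 4).
CH(CONH2): amide, 1 C=O (running total 5).
CH(COCl): acyl halide, 1 C=O (running total 6).
CHO: aldehyde, 1 C=O (running total 7).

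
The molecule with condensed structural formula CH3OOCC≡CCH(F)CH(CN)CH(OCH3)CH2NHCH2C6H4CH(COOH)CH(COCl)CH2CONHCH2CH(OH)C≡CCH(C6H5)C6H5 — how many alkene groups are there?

0

Working along the chain:
  CH3OOC: CH3O–C(=O)–: carbonyl C bonded to C and to –OCH3 → ester (not ketone + ether).
  C≡C: C≡C triple bond → alkyne.
  CH(F): halogen on an sp³ carbon → alkyl halide.
  CH(CN): pendant –C≡N: nitrile.
  CH(OCH3): pendant –OCH3: C–O–C with sp³ C, no adjacent C=O → ether.
  CH2NHCH2: C–N–C with sp³ carbons and no adjacent C=O → amine (secondary).
  C6H4: para-disubstituted benzene ring → arene.
  CH(COOH): pendant –COOH: carbonyl C bonded to C and –OH → carboxylic acid.
  CH(COCl): pendant –C(=O)X: carbonyl C bonded to C and halogen → acyl halide.
  CH2CONHCH2: –C(=O)–N– linkage → amide (the N is not an amine).
  CH(OH): –OH on an sp³ carbon → alcohol (secondary).
  C≡C: C≡C triple bond → alkyne.
  CH(C6H5): pendant –C6H5: benzene ring → arene.
  C6H5: –C6H5 phenyl ring → arene.
No segment is a alkene: C≡C is alkyne, not alkene; C6H4 is arene, not alkene; C≡C is alkyne, not alkene. → 0.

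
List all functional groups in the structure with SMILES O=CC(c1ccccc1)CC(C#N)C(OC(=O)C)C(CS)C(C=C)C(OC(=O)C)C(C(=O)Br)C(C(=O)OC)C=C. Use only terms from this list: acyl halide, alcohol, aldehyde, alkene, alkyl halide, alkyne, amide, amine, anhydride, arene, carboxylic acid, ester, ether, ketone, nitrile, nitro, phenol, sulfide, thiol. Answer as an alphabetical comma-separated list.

terminal –CHO: carbonyl C bonded to H and C → aldehyde.
pendant –C6H5: benzene ring → arene.
pendant –C≡N: nitrile.
pendant –OC(=O)CH3: an acyloxy group → ester.
pendant –CH2SH → thiol.
pendant –CH=CH2: C=C double bond → alkene.
pendant –OC(=O)CH3: an acyloxy group → ester.
pendant –C(=O)X: carbonyl C bonded to C and halogen → acyl halide.
pendant –COOCH3: carbonyl C bonded to C and –OCH3 → ester.
C=C double bond → alkene.

acyl halide, aldehyde, alkene, arene, ester, nitrile, thiol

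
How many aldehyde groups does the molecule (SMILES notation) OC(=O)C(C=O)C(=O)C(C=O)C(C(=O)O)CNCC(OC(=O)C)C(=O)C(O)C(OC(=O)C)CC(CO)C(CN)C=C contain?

Working along the chain:
  HOOC: –COOH: carbonyl C bonded to –OH and C → carboxylic acid (the –OH is not a separate alcohol).
  CH(CHO): pendant –CHO: carbonyl C bonded to C and H → aldehyde.
  CO: –C(=O)– with carbon on both sides → ketone.
  CH(CHO): pendant –CHO: carbonyl C bonded to C and H → aldehyde.
  CH(COOH): pendant –COOH: carbonyl C bonded to C and –OH → carboxylic acid.
  CH2NHCH2: C–N–C with sp³ carbons and no adjacent C=O → amine (secondary).
  CH(OCOCH3): pendant –OC(=O)CH3: an acyloxy group → ester.
  CO: –C(=O)– with carbon on both sides → ketone.
  CH(OH): –OH on an sp³ carbon → alcohol (secondary).
  CH(OCOCH3): pendant –OC(=O)CH3: an acyloxy group → ester.
  CH(CH2OH): pendant –CH2OH on an sp³ backbone C → alcohol.
  CH(CH2NH2): pendant –CH2NH2: N on sp³ C, no adjacent C=O → amine.
  CH=CH2: C=C double bond → alkene.
Aldehyde appears at: CH(CHO), CH(CHO) → 2.

2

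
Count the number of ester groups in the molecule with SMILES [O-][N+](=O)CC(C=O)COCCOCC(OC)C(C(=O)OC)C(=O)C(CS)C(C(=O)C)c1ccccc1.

Working along the chain:
  O2NCH2: –NO2 on carbon → nitro group.
  CH(CHO): pendant –CHO: carbonyl C bonded to C and H → aldehyde.
  CH2OCH2: C–O–C with sp³ carbons on both sides and no adjacent C=O → ether.
  CH2OCH2: C–O–C with sp³ carbons on both sides and no adjacent C=O → ether.
  CH(OCH3): pendant –OCH3: C–O–C with sp³ C, no adjacent C=O → ether.
  CH(COOCH3): pendant –COOCH3: carbonyl C bonded to C and –OCH3 → ester.
  CO: –C(=O)– with carbon on both sides → ketone.
  CH(CH2SH): pendant –CH2SH → thiol.
  CH(COCH3): pendant –COCH3: carbonyl C bonded to two carbons → ketone.
  C6H5: –C6H5 phenyl ring → arene.
Ester appears at: CH(COOCH3) → 1.

1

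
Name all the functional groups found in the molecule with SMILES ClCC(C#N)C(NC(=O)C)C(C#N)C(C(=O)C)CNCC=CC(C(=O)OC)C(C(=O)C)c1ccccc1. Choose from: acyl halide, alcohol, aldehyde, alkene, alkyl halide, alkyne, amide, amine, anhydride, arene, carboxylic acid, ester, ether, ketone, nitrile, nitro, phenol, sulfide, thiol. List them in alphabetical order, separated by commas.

Working along the chain:
  ClCH2: halogen on an sp³ carbon → alkyl halide.
  CH(CN): pendant –C≡N: nitrile.
  CH(NHCOCH3): pendant –NHC(=O)CH3: N bonded to a carbonyl → amide (not amine).
  CH(CN): pendant –C≡N: nitrile.
  CH(COCH3): pendant –COCH3: carbonyl C bonded to two carbons → ketone.
  CH2NHCH2: C–N–C with sp³ carbons and no adjacent C=O → amine (secondary).
  CH=CH: C=C double bond → alkene.
  CH(COOCH3): pendant –COOCH3: carbonyl C bonded to C and –OCH3 → ester.
  CH(COCH3): pendant –COCH3: carbonyl C bonded to two carbons → ketone.
  C6H5: –C6H5 phenyl ring → arene.

alkene, alkyl halide, amide, amine, arene, ester, ketone, nitrile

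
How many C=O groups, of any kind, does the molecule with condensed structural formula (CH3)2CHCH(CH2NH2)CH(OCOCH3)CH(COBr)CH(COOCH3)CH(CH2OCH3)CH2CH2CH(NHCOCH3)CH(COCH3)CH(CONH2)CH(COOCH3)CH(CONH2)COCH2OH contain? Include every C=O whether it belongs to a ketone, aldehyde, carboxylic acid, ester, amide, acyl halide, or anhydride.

9

CH(OCOCH3): ester, 1 C=O (running total 1).
CH(COBr): acyl halide, 1 C=O (running total 2).
CH(COOCH3): ester, 1 C=O (running total 3).
CH(NHCOCH3): amide, 1 C=O (running total 4).
CH(COCH3): ketone, 1 C=O (running total 5).
CH(CONH2): amide, 1 C=O (running total 6).
CH(COOCH3): ester, 1 C=O (running total 7).
CH(CONH2): amide, 1 C=O (running total 8).
CO: ketone, 1 C=O (running total 9).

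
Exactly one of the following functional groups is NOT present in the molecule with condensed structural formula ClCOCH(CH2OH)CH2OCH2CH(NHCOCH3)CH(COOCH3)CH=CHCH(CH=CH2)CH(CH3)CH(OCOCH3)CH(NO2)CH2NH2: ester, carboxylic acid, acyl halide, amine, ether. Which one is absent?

carboxylic acid

acyl halide: present (ClCO — –C(=O)Cl: carbonyl C bonded to C and to a halogen → acyl halide (not alkyl halide)).
ester: present (CH(COOCH3) — pendant –COOCH3: carbonyl C bonded to C and –OCH3 → ester).
ether: present (CH2OCH2 — C–O–C with sp³ carbons on both sides and no adjacent C=O → ether).
amine: present (CH2NH2 — –NH2 on an sp³ carbon with no adjacent C=O → amine).
carboxylic acid: absent. In each of CH(COOCH3) and CH(OCOCH3), the acyl oxygen is bonded to carbon (–O–C), not to H, so this is an ester. In CH(NHCOCH3), the carbonyl is bonded to nitrogen, not to –OH; that is an amide.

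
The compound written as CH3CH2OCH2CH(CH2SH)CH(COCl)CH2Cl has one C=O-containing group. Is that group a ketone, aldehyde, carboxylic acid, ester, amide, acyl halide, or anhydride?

acyl halide

The carbonyl is in the CH(COCl) segment: pendant –C(=O)X: carbonyl C bonded to C and halogen → acyl halide.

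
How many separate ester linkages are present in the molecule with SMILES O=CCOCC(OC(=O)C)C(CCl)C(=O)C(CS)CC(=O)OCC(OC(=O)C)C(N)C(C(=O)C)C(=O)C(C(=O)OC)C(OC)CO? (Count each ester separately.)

4

terminal –CHO: carbonyl C bonded to H and C → aldehyde.
C–O–C with sp³ carbons on both sides and no adjacent C=O → ether.
pendant –OC(=O)CH3: an acyloxy group → ester.
pendant –CH2X: halogen on sp³ carbon → alkyl halide.
–C(=O)– with carbon on both sides → ketone.
pendant –CH2SH → thiol.
–C(=O)–O–C with C on the carbonyl side → ester.
pendant –OC(=O)CH3: an acyloxy group → ester.
–NH2 on an sp³ carbon with no adjacent C=O → amine.
pendant –COCH3: carbonyl C bonded to two carbons → ketone.
–C(=O)– with carbon on both sides → ketone.
pendant –COOCH3: carbonyl C bonded to C and –OCH3 → ester.
pendant –OCH3: C–O–C with sp³ C, no adjacent C=O → ether.
–OH on an sp³ carbon → alcohol.
Ester appears at: CH(OCOCH3), CH2COOCH2, CH(OCOCH3), CH(COOCH3) → 4.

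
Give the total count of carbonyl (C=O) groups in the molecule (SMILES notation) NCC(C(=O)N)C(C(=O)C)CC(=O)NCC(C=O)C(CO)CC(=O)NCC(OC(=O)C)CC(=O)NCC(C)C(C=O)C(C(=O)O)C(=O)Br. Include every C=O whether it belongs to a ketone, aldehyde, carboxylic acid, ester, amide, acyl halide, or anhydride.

CH(CONH2): amide, 1 C=O (running total 1).
CH(COCH3): ketone, 1 C=O (running total 2).
CH2CONHCH2: amide, 1 C=O (running total 3).
CH(CHO): aldehyde, 1 C=O (running total 4).
CH2CONHCH2: amide, 1 C=O (running total 5).
CH(OCOCH3): ester, 1 C=O (running total 6).
CH2CONHCH2: amide, 1 C=O (running total 7).
CH(CHO): aldehyde, 1 C=O (running total 8).
CH(COOH): carboxylic acid, 1 C=O (running total 9).
COBr: acyl halide, 1 C=O (running total 10).

10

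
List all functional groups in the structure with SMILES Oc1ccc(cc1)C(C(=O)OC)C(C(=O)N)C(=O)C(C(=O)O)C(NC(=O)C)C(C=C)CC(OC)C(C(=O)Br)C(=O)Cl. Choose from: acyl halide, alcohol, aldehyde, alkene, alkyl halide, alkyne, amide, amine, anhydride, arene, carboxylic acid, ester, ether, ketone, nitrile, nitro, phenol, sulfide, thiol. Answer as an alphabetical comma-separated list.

acyl halide, alkene, amide, arene, carboxylic acid, ester, ether, ketone, phenol

Working along the chain:
  HOC6H4: –OH attached directly to an aromatic ring → phenol (not alcohol); the ring itself is an arene.
  CH(COOCH3): pendant –COOCH3: carbonyl C bonded to C and –OCH3 → ester.
  CH(CONH2): pendant –CONH2: carbonyl C bonded to C and N → amide.
  CO: –C(=O)– with carbon on both sides → ketone.
  CH(COOH): pendant –COOH: carbonyl C bonded to C and –OH → carboxylic acid.
  CH(NHCOCH3): pendant –NHC(=O)CH3: N bonded to a carbonyl → amide (not amine).
  CH(CH=CH2): pendant –CH=CH2: C=C double bond → alkene.
  CH(OCH3): pendant –OCH3: C–O–C with sp³ C, no adjacent C=O → ether.
  CH(COBr): pendant –C(=O)X: carbonyl C bonded to C and halogen → acyl halide.
  COCl: –C(=O)Cl: carbonyl C bonded to C and to a halogen → acyl halide (not alkyl halide).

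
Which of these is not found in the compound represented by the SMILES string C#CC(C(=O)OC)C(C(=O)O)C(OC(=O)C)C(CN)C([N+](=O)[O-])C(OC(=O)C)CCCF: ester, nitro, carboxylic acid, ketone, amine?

ketone

ester: present (CH(COOCH3) — pendant –COOCH3: carbonyl C bonded to C and –OCH3 → ester).
nitro: present (CH(NO2) — –NO2 on an sp³ carbon → nitro (the N=O is not a carbonyl)).
amine: present (CH(CH2NH2) — pendant –CH2NH2: N on sp³ C, no adjacent C=O → amine).
carboxylic acid: present (CH(COOH) — pendant –COOH: carbonyl C bonded to C and –OH → carboxylic acid).
ketone: absent. In each of CH(COOCH3) and CH(OCOCH3), the C=O is bonded to an –O–C group, which defines an ester, not a ketone. In CH(COOH), the C=O bears an –OH, making it a carboxylic acid rather than a ketone.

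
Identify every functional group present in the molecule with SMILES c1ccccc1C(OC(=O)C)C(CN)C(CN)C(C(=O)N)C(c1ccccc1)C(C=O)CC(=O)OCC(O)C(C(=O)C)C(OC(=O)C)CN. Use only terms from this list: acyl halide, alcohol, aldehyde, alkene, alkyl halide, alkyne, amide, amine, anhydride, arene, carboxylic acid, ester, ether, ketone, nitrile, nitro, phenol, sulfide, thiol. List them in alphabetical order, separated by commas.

alcohol, aldehyde, amide, amine, arene, ester, ketone

C6H5– phenyl ring → arene.
pendant –OC(=O)CH3: an acyloxy group → ester.
pendant –CH2NH2: N on sp³ C, no adjacent C=O → amine.
pendant –CH2NH2: N on sp³ C, no adjacent C=O → amine.
pendant –CONH2: carbonyl C bonded to C and N → amide.
pendant –C6H5: benzene ring → arene.
pendant –CHO: carbonyl C bonded to C and H → aldehyde.
–C(=O)–O–C with C on the carbonyl side → ester.
–OH on an sp³ carbon → alcohol (secondary).
pendant –COCH3: carbonyl C bonded to two carbons → ketone.
pendant –OC(=O)CH3: an acyloxy group → ester.
–NH2 on an sp³ carbon with no adjacent C=O → amine.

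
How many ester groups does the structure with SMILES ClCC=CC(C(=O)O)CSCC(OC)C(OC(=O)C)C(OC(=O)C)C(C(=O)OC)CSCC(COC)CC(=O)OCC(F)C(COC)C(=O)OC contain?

Working along the chain:
  ClCH2: halogen on an sp³ carbon → alkyl halide.
  CH=CH: C=C double bond → alkene.
  CH(COOH): pendant –COOH: carbonyl C bonded to C and –OH → carboxylic acid.
  CH2SCH2: C–S–C linkage → sulfide (thioether).
  CH(OCH3): pendant –OCH3: C–O–C with sp³ C, no adjacent C=O → ether.
  CH(OCOCH3): pendant –OC(=O)CH3: an acyloxy group → ester.
  CH(OCOCH3): pendant –OC(=O)CH3: an acyloxy group → ester.
  CH(COOCH3): pendant –COOCH3: carbonyl C bonded to C and –OCH3 → ester.
  CH2SCH2: C–S–C linkage → sulfide (thioether).
  CH(CH2OCH3): pendant –CH2OCH3: C–O–C linkage → ether.
  CH2COOCH2: –C(=O)–O–C with C on the carbonyl side → ester.
  CH(F): halogen on an sp³ carbon → alkyl halide.
  CH(CH2OCH3): pendant –CH2OCH3: C–O–C linkage → ether.
  COOCH3: –C(=O)OCH3: carbonyl C bonded to C and to –OCH3 → ester (not ketone + ether).
Ester appears at: CH(OCOCH3), CH(OCOCH3), CH(COOCH3), CH2COOCH2, COOCH3 → 5.

5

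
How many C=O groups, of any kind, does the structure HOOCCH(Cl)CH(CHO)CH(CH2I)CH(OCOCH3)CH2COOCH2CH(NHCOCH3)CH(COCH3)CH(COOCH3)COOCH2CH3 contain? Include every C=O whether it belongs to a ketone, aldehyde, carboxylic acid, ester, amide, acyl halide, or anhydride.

HOOC: carboxylic acid, 1 C=O (running total 1).
CH(CHO): aldehyde, 1 C=O (running total 2).
CH(OCOCH3): ester, 1 C=O (running total 3).
CH2COOCH2: ester, 1 C=O (running total 4).
CH(NHCOCH3): amide, 1 C=O (running total 5).
CH(COCH3): ketone, 1 C=O (running total 6).
CH(COOCH3): ester, 1 C=O (running total 7).
COOCH2CH3: ester, 1 C=O (running total 8).

8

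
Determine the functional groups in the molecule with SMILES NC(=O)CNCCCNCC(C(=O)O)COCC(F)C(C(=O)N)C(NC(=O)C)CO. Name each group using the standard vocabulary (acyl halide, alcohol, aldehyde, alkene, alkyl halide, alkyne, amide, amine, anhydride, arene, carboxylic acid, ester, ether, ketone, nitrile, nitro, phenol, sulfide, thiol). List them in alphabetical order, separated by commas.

alcohol, alkyl halide, amide, amine, carboxylic acid, ether

Working along the chain:
  H2NCO: –C(=O)NH2: carbonyl C bonded to C and to N → amide (the N is not a separate amine).
  CH2NHCH2: C–N–C with sp³ carbons and no adjacent C=O → amine (secondary).
  CH2NHCH2: C–N–C with sp³ carbons and no adjacent C=O → amine (secondary).
  CH(COOH): pendant –COOH: carbonyl C bonded to C and –OH → carboxylic acid.
  CH2OCH2: C–O–C with sp³ carbons on both sides and no adjacent C=O → ether.
  CH(F): halogen on an sp³ carbon → alkyl halide.
  CH(CONH2): pendant –CONH2: carbonyl C bonded to C and N → amide.
  CH(NHCOCH3): pendant –NHC(=O)CH3: N bonded to a carbonyl → amide (not amine).
  CH2OH: –OH on an sp³ carbon → alcohol.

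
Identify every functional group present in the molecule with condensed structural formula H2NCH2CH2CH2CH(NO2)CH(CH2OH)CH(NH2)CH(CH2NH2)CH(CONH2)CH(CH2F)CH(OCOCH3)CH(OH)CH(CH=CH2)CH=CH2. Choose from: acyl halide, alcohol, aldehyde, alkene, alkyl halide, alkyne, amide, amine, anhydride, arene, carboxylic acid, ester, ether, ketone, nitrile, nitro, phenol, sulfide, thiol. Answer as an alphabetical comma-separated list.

Working along the chain:
  H2NCH2: –NH2 on an sp³ carbon with no adjacent C=O → amine.
  CH(NO2): –NO2 on an sp³ carbon → nitro (the N=O is not a carbonyl).
  CH(CH2OH): pendant –CH2OH on an sp³ backbone C → alcohol.
  CH(NH2): –NH2 on an sp³ carbon with no adjacent C=O → amine.
  CH(CH2NH2): pendant –CH2NH2: N on sp³ C, no adjacent C=O → amine.
  CH(CONH2): pendant –CONH2: carbonyl C bonded to C and N → amide.
  CH(CH2F): pendant –CH2X: halogen on sp³ carbon → alkyl halide.
  CH(OCOCH3): pendant –OC(=O)CH3: an acyloxy group → ester.
  CH(OH): –OH on an sp³ carbon → alcohol (secondary).
  CH(CH=CH2): pendant –CH=CH2: C=C double bond → alkene.
  CH=CH2: C=C double bond → alkene.

alcohol, alkene, alkyl halide, amide, amine, ester, nitro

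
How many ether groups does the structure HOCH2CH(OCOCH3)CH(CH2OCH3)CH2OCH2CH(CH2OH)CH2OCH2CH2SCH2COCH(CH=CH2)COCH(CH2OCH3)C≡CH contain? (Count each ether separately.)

4

Taking each segment in turn:
  HOCH2: HO– on an sp³ carbon → alcohol.
  CH(OCOCH3): pendant –OC(=O)CH3: an acyloxy group → ester.
  CH(CH2OCH3): pendant –CH2OCH3: C–O–C linkage → ether.
  CH2OCH2: C–O–C with sp³ carbons on both sides and no adjacent C=O → ether.
  CH(CH2OH): pendant –CH2OH on an sp³ backbone C → alcohol.
  CH2OCH2: C–O–C with sp³ carbons on both sides and no adjacent C=O → ether.
  CH2SCH2: C–S–C linkage → sulfide (thioether).
  CO: –C(=O)– with carbon on both sides → ketone.
  CH(CH=CH2): pendant –CH=CH2: C=C double bond → alkene.
  CO: –C(=O)– with carbon on both sides → ketone.
  CH(CH2OCH3): pendant –CH2OCH3: C–O–C linkage → ether.
  C≡CH: C≡C triple bond → alkyne.
Ether appears at: CH(CH2OCH3), CH2OCH2, CH2OCH2, CH(CH2OCH3) → 4.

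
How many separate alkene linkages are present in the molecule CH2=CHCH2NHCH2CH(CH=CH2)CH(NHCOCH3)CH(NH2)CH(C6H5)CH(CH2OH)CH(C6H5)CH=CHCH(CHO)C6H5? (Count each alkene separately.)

Reading the structure from left to right:
  CH2=CH: C=C double bond → alkene.
  CH2NHCH2: C–N–C with sp³ carbons and no adjacent C=O → amine (secondary).
  CH(CH=CH2): pendant –CH=CH2: C=C double bond → alkene.
  CH(NHCOCH3): pendant –NHC(=O)CH3: N bonded to a carbonyl → amide (not amine).
  CH(NH2): –NH2 on an sp³ carbon with no adjacent C=O → amine.
  CH(C6H5): pendant –C6H5: benzene ring → arene.
  CH(CH2OH): pendant –CH2OH on an sp³ backbone C → alcohol.
  CH(C6H5): pendant –C6H5: benzene ring → arene.
  CH=CH: C=C double bond → alkene.
  CH(CHO): pendant –CHO: carbonyl C bonded to C and H → aldehyde.
  C6H5: –C6H5 phenyl ring → arene.
Alkene appears at: CH2=CH, CH(CH=CH2), CH=CH → 3.

3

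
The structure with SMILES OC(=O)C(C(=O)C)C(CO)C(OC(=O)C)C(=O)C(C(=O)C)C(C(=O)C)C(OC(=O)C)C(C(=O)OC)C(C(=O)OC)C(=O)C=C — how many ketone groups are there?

5

Taking each segment in turn:
  HOOC: –COOH: carbonyl C bonded to –OH and C → carboxylic acid (the –OH is not a separate alcohol).
  CH(COCH3): pendant –COCH3: carbonyl C bonded to two carbons → ketone.
  CH(CH2OH): pendant –CH2OH on an sp³ backbone C → alcohol.
  CH(OCOCH3): pendant –OC(=O)CH3: an acyloxy group → ester.
  CO: –C(=O)– with carbon on both sides → ketone.
  CH(COCH3): pendant –COCH3: carbonyl C bonded to two carbons → ketone.
  CH(COCH3): pendant –COCH3: carbonyl C bonded to two carbons → ketone.
  CH(OCOCH3): pendant –OC(=O)CH3: an acyloxy group → ester.
  CH(COOCH3): pendant –COOCH3: carbonyl C bonded to C and –OCH3 → ester.
  CH(COOCH3): pendant –COOCH3: carbonyl C bonded to C and –OCH3 → ester.
  CO: –C(=O)– with carbon on both sides → ketone.
  CH=CH2: C=C double bond → alkene.
Ketone appears at: CH(COCH3), CO, CH(COCH3), CH(COCH3), CO → 5.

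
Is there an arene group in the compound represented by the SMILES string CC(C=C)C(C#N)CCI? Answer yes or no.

pendant –CH=CH2: C=C double bond → alkene.
pendant –C≡N: nitrile.
halogen on an sp³ carbon → alkyl halide.
The groups actually present are: alkene, alkyl halide, nitrile.

no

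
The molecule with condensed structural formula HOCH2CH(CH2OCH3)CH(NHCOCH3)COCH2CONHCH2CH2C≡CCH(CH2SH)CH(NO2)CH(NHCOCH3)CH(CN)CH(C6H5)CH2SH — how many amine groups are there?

Working along the chain:
  HOCH2: HO– on an sp³ carbon → alcohol.
  CH(CH2OCH3): pendant –CH2OCH3: C–O–C linkage → ether.
  CH(NHCOCH3): pendant –NHC(=O)CH3: N bonded to a carbonyl → amide (not amine).
  CO: –C(=O)– with carbon on both sides → ketone.
  CH2CONHCH2: –C(=O)–N– linkage → amide (the N is not an amine).
  C≡C: C≡C triple bond → alkyne.
  CH(CH2SH): pendant –CH2SH → thiol.
  CH(NO2): –NO2 on an sp³ carbon → nitro (the N=O is not a carbonyl).
  CH(NHCOCH3): pendant –NHC(=O)CH3: N bonded to a carbonyl → amide (not amine).
  CH(CN): pendant –C≡N: nitrile.
  CH(C6H5): pendant –C6H5: benzene ring → arene.
  CH2SH: –SH on an sp³ carbon → thiol.
No segment is a amine: CH(NHCOCH3) is amide, not amine; CH2CONHCH2 is amide, not amine; CH(NO2) is nitro, not amine. → 0.

0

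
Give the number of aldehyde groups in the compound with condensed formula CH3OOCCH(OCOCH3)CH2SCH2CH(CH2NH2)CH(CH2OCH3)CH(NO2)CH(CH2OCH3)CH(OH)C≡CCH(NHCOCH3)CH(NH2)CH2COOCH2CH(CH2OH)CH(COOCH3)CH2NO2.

0

CH3O–C(=O)–: carbonyl C bonded to C and to –OCH3 → ester (not ketone + ether).
pendant –OC(=O)CH3: an acyloxy group → ester.
C–S–C linkage → sulfide (thioether).
pendant –CH2NH2: N on sp³ C, no adjacent C=O → amine.
pendant –CH2OCH3: C–O–C linkage → ether.
–NO2 on an sp³ carbon → nitro (the N=O is not a carbonyl).
pendant –CH2OCH3: C–O–C linkage → ether.
–OH on an sp³ carbon → alcohol (secondary).
C≡C triple bond → alkyne.
pendant –NHC(=O)CH3: N bonded to a carbonyl → amide (not amine).
–NH2 on an sp³ carbon with no adjacent C=O → amine.
–C(=O)–O–C with C on the carbonyl side → ester.
pendant –CH2OH on an sp³ backbone C → alcohol.
pendant –COOCH3: carbonyl C bonded to C and –OCH3 → ester.
–NO2 on carbon → nitro group.
No segment is a aldehyde: CH3OOC is ester, not aldehyde; CH(OCOCH3) is ester, not aldehyde; CH2COOCH2 is ester, not aldehyde. → 0.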